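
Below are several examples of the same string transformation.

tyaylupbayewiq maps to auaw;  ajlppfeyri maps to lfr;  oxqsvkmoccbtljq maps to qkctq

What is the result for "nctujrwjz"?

trz

In each case the input is transformed by: keep one character in every 3, starting at position 3 (positions 3rd, 6th, 9th, ...).
"nctujrwjz" → "trz".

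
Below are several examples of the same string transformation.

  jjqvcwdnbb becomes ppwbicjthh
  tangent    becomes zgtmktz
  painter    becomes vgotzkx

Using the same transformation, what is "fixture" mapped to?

lodzaxk

Looking at the pairs, the operation is to shift every letter 6 places forward in the alphabet (wrapping around).
So "fixture" becomes "lodzaxk".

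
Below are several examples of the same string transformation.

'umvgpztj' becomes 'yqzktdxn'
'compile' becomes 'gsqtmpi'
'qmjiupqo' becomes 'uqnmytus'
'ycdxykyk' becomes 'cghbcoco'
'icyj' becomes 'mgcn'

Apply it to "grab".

Rule — shift every letter 4 places forward in the alphabet (wrapping around).
So "grab" becomes "kvef".

kvef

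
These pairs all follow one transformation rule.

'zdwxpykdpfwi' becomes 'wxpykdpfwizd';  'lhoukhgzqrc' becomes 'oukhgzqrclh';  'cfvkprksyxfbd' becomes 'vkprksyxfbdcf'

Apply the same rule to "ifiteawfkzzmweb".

Looking at the pairs, the operation is to move the first 2 characters to the end (rotate left by 2).
So "ifiteawfkzzmweb" becomes "iteawfkzzmwebif".

iteawfkzzmwebif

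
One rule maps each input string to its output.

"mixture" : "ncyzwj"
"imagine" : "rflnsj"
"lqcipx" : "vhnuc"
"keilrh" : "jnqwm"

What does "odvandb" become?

In each case the input is transformed by: delete the first character, then shift every letter 5 places forward in the alphabet (wrapping around).
On "odvandb" that produces "iafsig".
(Check on "mixture": → "ixture" → "ncyzwj" ✓)

iafsig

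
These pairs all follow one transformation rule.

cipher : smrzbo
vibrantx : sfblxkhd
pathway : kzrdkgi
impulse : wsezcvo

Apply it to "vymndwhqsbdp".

ifxwgnarlczn

Looking at the pairs, the operation is to shift every letter 10 places forward in the alphabet (wrapping around), then swap each adjacent pair of characters (1↔2, 3↔4, ...).
For "vymndwhqsbdp", step one produces "fiwxngraclnz"; step two turns that into "ifxwgnarlczn".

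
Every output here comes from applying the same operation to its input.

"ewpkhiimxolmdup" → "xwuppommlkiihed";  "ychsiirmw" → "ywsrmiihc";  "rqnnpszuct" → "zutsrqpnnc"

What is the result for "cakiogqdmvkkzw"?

Each output is the input with this applied: sort the characters into reverse alphabetical order.
On "cakiogqdmvkkzw" that produces "zwvqomkkkigdca".

zwvqomkkkigdca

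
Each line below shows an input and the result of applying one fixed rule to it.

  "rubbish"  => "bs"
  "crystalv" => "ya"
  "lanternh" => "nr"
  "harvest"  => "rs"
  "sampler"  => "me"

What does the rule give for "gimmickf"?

mc

In each case the input is transformed by: keep one character in every 3, starting at position 3 (positions 3rd, 6th, 9th, ...).
So "gimmickf" becomes "mc".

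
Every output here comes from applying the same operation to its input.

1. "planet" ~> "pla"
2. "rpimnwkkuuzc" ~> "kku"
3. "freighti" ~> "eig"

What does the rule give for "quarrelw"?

Looking at the pairs, the operation is to move the last 3 characters to the front (rotate right by 3), then keep only the last 3 characters.
For "quarrelw", step one produces "elwquarr"; step two turns that into "arr".

arr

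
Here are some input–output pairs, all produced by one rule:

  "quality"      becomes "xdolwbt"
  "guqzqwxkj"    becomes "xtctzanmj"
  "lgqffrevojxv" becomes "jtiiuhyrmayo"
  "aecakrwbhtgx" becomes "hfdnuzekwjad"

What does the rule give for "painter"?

dlqwhus

Looking at the pairs, the operation is to move the first character to the end, then shift every letter 3 places forward in the alphabet (wrapping around).
Starting from "painter": after the first operation, "ainterp"; after the second, "dlqwhus".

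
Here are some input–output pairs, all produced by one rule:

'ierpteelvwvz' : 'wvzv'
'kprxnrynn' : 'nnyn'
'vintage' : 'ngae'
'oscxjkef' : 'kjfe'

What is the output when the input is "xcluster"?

tsre

Rule — swap each adjacent pair of characters (1↔2, 3↔4, ...), then keep only the last 4 characters.
So "xcluster" becomes "tsre".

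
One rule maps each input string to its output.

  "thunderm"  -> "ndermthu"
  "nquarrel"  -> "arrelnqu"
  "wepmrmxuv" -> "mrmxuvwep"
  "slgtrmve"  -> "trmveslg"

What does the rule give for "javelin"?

elinjav

Rule — move the first 3 characters to the end (rotate left by 3).
Applying that to "javelin" gives "elinjav".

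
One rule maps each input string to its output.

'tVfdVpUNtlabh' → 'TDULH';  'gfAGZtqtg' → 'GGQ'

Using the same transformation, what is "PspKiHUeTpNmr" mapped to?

Each output is the input with this applied: keep one character in every 3, starting at position 1 (positions 1st, 4th, 7th, ...), then convert every letter to uppercase.
Working it through for "PspKiHUeTpNmr": intermediate "PKUpr", final "PKUPR".

PKUPR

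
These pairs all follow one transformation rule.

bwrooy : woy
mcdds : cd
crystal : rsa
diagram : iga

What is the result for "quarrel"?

ure

The transformation: keep every other character starting from the second (positions 2nd, 4th, 6th, ...).
Doing the same to "quarrel": "ure".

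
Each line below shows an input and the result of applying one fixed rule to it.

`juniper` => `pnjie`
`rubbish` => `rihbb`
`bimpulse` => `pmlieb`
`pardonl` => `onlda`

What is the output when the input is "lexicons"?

onliec

In each case the input is transformed by: sort the characters into reverse alphabetical order, then delete the first 2 characters.
Working it through for "lexicons": intermediate "xsonliec", final "onliec".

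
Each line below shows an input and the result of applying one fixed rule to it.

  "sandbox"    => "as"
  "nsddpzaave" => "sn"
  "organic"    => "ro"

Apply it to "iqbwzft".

Rule — swap each adjacent pair of characters (1↔2, 3↔4, ...), then keep only the first 2 characters.
On "iqbwzft": the first step gives "qiwbfzt", and the second then gives "qi".

qi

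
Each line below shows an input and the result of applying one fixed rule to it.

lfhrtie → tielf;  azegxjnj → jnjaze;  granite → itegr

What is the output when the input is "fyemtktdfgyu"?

gyufyemtkt

Each output is the input with this applied: move the last 3 characters to the front (rotate right by 3), then delete the last 2 characters.
Working it through for "fyemtktdfgyu": intermediate "gyufyemtktdf", final "gyufyemtkt".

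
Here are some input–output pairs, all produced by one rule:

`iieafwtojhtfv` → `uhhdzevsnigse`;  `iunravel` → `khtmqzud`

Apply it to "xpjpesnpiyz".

ywoiodrmohx

In each case the input is transformed by: shift every letter 1 place backward in the alphabet (wrapping around), then move the last character to the front.
On "xpjpesnpiyz": the first step gives "woiodrmohxy", and the second then gives "ywoiodrmohx".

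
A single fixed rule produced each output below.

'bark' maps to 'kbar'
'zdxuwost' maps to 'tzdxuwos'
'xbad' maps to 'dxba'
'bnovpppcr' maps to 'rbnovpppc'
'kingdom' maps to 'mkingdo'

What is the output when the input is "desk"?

The pattern: move the last character to the front.
"desk" → "kdes".

kdes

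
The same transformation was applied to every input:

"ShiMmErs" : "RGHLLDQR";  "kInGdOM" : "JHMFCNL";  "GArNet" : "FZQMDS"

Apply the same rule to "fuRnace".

ETQMZBD

The transformation: shift every letter 1 place backward in the alphabet (wrapping around), then convert every letter to uppercase.
Starting from "fuRnace": after the first operation, "etQmzbd"; after the second, "ETQMZBD".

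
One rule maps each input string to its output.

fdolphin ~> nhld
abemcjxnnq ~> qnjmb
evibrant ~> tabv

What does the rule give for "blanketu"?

Rule — keep every other character starting from the second (positions 2nd, 4th, 6th, ...), then reverse the string.
For "blanketu", step one produces "lneu"; step two turns that into "uenl".
(Check on "abemcjxnnq": → "bmjnq" → "qnjmb" ✓)

uenl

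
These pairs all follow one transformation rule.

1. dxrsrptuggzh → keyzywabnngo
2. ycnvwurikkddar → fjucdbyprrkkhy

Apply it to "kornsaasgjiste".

rvyuzhhznqpzal

Looking at the pairs, the operation is to shift every letter 7 places forward in the alphabet (wrapping around).
For "kornsaasgjiste" the result is "rvyuzhhznqpzal".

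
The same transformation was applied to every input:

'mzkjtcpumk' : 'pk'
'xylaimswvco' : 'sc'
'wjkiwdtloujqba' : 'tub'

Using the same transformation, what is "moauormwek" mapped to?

The transformation: keep one character in every 3, starting at position 1 (positions 1st, 4th, 7th, ...), then delete the first 2 characters.
For "moauormwek", step one produces "mumk"; step two turns that into "mk".

mk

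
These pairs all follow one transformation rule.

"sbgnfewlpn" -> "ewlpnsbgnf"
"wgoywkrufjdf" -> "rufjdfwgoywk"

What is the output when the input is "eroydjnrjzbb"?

In each case the input is transformed by: swap the front and back halves of the string.
So "eroydjnrjzbb" becomes "nrjzbberoydj".

nrjzbberoydj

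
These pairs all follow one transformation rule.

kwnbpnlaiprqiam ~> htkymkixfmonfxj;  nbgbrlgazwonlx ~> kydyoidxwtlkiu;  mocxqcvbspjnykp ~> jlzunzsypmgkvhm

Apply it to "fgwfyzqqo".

cdtcvwnnl

What's happening: shift every letter 3 places backward in the alphabet (wrapping around).
On "fgwfyzqqo" that produces "cdtcvwnnl".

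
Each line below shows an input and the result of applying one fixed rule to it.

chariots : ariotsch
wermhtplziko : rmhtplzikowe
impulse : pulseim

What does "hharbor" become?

Rule — move the first 2 characters to the end (rotate left by 2).
So "hharbor" becomes "arborhh".

arborhh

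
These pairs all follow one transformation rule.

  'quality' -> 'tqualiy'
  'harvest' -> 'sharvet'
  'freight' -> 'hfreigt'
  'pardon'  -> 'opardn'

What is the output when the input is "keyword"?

Rule — move the last character to the front, then swap the first and last characters.
On "keyword": the first step gives "dkeywor", and the second then gives "rkeywod".

rkeywod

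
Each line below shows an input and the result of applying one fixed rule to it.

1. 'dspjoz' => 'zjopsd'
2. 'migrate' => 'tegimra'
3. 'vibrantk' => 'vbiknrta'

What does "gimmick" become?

In each case the input is transformed by: sort the characters into alphabetical order, then swap the first and last characters.
"gimmick" → "mgiikmc".

mgiikmc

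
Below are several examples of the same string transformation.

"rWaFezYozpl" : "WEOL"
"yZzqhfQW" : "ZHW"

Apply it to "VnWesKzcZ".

The rule is to keep one character in every 3, starting at position 2 (positions 2nd, 5th, 8th, ...), then convert every letter to uppercase.
For "VnWesKzcZ", step one produces "nsc"; step two turns that into "NSC".

NSC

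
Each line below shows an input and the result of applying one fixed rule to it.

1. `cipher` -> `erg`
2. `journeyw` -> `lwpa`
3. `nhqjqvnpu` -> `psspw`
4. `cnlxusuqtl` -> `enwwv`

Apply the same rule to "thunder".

vwft

In each case the input is transformed by: shift every letter 2 places forward in the alphabet (wrapping around), then keep every other character starting from the first (positions 1st, 3rd, 5th, ...).
So "thunder" becomes "vwft".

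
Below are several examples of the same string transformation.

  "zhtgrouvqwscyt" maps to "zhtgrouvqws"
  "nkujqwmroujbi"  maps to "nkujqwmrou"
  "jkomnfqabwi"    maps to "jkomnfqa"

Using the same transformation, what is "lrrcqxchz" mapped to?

lrrcqx

The pattern: delete the last 3 characters.
On "lrrcqxchz" that produces "lrrcqx".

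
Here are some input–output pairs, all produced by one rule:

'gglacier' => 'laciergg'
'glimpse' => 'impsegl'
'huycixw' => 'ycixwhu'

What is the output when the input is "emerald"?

eraldem

In each case the input is transformed by: move the first 2 characters to the end (rotate left by 2).
Applying that to "emerald" gives "eraldem".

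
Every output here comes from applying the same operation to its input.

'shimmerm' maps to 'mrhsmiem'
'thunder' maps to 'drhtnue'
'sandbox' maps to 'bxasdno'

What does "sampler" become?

lraspme

Each output is the input with this applied: swap each adjacent pair of characters (1↔2, 3↔4, ...), then move the last 2 characters to the front (rotate right by 2).
So "sampler" becomes "lraspme".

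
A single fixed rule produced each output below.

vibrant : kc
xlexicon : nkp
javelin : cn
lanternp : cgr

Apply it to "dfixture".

Each output is the input with this applied: shift every letter 2 places forward in the alphabet (wrapping around), then keep one character in every 3, starting at position 2 (positions 2nd, 5th, 8th, ...).
For "dfixture" the result is "hvg".

hvg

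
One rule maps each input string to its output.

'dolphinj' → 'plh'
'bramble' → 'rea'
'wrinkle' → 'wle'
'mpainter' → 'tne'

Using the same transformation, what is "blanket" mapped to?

Each output is the input with this applied: sort the characters into reverse alphabetical order, then keep one character in every 3, starting at position 1 (positions 1st, 4th, 7th, ...).
"blanket" → "tnlkeba" → "tka".

tka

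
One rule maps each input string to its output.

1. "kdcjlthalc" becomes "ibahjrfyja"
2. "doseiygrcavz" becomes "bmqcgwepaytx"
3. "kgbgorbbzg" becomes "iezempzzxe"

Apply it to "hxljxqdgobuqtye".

The pattern: shift every letter 2 places backward in the alphabet (wrapping around).
On "hxljxqdgobuqtye" that produces "fvjhvobemzsorwc".

fvjhvobemzsorwc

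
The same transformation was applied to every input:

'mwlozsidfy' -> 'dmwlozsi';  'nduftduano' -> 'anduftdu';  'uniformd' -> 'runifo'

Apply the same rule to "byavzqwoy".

wbyavzq

Looking at the pairs, the operation is to delete the last 2 characters, then move the last character to the front.
Starting from "byavzqwoy": after the first operation, "byavzqw"; after the second, "wbyavzq".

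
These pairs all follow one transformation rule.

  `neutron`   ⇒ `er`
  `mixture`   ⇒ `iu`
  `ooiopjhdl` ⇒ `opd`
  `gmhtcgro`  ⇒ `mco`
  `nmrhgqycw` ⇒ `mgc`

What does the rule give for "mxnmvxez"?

The rule is to keep one character in every 3, starting at position 2 (positions 2nd, 5th, 8th, ...).
On "mxnmvxez" that produces "xvz".

xvz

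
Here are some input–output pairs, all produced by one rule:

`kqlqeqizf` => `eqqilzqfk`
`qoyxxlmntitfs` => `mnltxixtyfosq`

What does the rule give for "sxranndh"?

Each output is the input with this applied: take characters alternately from the front and the back (1st, last, 2nd, 2nd-last, ...), then reverse the string.
Working it through for "sxranndh": intermediate "shxdrnan", final "nanrdxhs".

nanrdxhs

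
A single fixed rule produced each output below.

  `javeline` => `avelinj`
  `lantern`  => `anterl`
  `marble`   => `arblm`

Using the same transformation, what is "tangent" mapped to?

The transformation: delete the last character, then move the first character to the end.
"tangent" → "angent".
(Check on "javeline": → "javelin" → "avelinj" ✓)

angent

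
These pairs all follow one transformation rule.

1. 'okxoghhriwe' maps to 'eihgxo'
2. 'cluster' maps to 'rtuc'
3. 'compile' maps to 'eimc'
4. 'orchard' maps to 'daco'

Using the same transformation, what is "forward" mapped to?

Looking at the pairs, the operation is to keep every other character starting from the first (positions 1st, 3rd, 5th, ...), then reverse the string.
For "forward", step one produces "frad"; step two turns that into "darf".

darf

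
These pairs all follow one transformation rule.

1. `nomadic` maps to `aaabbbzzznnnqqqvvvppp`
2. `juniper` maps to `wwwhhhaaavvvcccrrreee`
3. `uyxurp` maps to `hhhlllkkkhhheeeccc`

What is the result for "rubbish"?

Rule — shift every letter 13 places forward in the alphabet (wrapping around) — i.e. ROT13, then repeat every character 3 times.
So "rubbish" becomes "eeehhhoooooovvvfffuuu".

eeehhhoooooovvvfffuuu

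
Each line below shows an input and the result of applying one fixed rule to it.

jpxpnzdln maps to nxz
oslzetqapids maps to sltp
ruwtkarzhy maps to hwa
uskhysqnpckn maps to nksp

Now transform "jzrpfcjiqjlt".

Looking at the pairs, the operation is to keep one character in every 3, starting at position 3 (positions 3rd, 6th, 9th, ...), then move the last character to the front.
Applying both steps to "jzrpfcjiqjlt": "rcqt", then "trcq".

trcq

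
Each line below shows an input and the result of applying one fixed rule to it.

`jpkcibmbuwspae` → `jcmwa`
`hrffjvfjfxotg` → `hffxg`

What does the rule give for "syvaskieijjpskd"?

The transformation: keep one character in every 3, starting at position 1 (positions 1st, 4th, 7th, ...).
Applying that to "syvaskieijjpskd" gives "saijs".

saijs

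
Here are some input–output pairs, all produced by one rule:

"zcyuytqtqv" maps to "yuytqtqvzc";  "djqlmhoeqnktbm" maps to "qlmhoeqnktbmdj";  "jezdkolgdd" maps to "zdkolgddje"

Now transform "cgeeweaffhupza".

The rule is to move the first 2 characters to the end (rotate left by 2).
On "cgeeweaffhupza" that produces "eeweaffhupzacg".

eeweaffhupzacg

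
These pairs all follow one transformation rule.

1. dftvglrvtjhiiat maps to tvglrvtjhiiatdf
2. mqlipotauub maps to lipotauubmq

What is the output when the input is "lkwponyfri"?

wponyfrilk

In each case the input is transformed by: move the first 2 characters to the end (rotate left by 2).
For "lkwponyfri" the result is "wponyfrilk".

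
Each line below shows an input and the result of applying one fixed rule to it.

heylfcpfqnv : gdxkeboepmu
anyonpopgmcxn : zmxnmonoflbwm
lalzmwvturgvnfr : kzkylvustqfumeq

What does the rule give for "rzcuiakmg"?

The rule is to shift every letter 1 place backward in the alphabet (wrapping around).
Doing the same to "rzcuiakmg": "qybthzjlf".

qybthzjlf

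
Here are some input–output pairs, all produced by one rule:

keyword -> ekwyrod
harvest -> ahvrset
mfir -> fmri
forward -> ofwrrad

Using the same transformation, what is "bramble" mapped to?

The pattern: swap each adjacent pair of characters (1↔2, 3↔4, ...).
So "bramble" becomes "rbmalbe".

rbmalbe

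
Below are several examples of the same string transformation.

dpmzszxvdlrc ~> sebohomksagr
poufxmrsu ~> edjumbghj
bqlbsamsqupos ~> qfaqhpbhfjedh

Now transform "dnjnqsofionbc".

Rule — shift every letter 11 places backward in the alphabet (wrapping around).
For "dnjnqsofionbc" the result is "scycfhduxdcqr".

scycfhduxdcqr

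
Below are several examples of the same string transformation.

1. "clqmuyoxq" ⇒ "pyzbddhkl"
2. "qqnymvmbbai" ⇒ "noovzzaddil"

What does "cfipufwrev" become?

prssvcehij

Each output is the input with this applied: sort the characters into alphabetical order, then shift every letter 13 places forward in the alphabet (wrapping around) — i.e. ROT13.
For "cfipufwrev" the result is "prssvcehij".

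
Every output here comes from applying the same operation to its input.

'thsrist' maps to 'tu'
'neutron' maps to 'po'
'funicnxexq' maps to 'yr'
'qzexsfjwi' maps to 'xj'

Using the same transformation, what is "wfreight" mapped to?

iu

In each case the input is transformed by: shift every letter 1 place forward in the alphabet (wrapping around), then keep only the last 2 characters.
Working it through for "wfreight": intermediate "xgsfjhiu", final "iu".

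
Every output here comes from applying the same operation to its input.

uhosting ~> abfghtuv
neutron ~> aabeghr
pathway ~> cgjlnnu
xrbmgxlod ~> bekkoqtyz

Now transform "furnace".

Each output is the input with this applied: shift every letter 13 places forward in the alphabet (wrapping around) — i.e. ROT13, then sort the characters into alphabetical order.
Working it through for "furnace": intermediate "sheanpr", final "aehnprs".
(Check on "neutron": → "arhgeba" → "aabeghr" ✓)

aehnprs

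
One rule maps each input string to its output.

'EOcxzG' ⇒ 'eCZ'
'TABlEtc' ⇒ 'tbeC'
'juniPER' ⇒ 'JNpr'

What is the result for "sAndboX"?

SNBx

The pattern: flip the case of every letter, then keep every other character starting from the first (positions 1st, 3rd, 5th, ...).
For "sAndboX", step one produces "SaNDBOx"; step two turns that into "SNBx".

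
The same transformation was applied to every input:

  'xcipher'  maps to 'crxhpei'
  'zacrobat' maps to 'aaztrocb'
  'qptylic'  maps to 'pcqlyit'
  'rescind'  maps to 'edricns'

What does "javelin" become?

anjleiv

The rule is to swap each adjacent pair of characters (1↔2, 3↔4, ...), then take characters alternately from the front and the back (1st, last, 2nd, 2nd-last, ...).
"javelin" → "ajeviln" → "anjleiv".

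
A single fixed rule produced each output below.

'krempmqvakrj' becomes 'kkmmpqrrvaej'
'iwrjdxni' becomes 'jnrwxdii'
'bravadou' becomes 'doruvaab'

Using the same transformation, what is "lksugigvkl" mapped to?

Looking at the pairs, the operation is to sort the characters into alphabetical order, then move the first 3 characters to the end (rotate left by 3).
Starting from "lksugigvkl": after the first operation, "ggikkllsuv"; after the second, "kkllsuvggi".

kkllsuvggi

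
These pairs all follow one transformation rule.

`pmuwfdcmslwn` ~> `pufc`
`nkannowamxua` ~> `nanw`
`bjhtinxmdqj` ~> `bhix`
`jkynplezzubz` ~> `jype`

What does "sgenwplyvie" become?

Rule — keep every other character starting from the first (positions 1st, 3rd, 5th, ...), then keep only the first 4 characters.
Applying both steps to "sgenwplyvie": "sewlve", then "sewl".

sewl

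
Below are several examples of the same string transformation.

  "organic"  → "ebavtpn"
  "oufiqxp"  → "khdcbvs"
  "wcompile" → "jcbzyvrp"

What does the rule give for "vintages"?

igfavtrn

Each output is the input with this applied: sort the characters into reverse alphabetical order, then shift every letter 13 places forward in the alphabet (wrapping around) — i.e. ROT13.
"vintages" → "vtsnigea" → "igfavtrn".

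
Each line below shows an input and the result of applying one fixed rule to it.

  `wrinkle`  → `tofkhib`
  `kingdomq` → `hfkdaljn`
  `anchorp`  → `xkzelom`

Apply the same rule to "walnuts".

txikrqp

The transformation: shift every letter 3 places backward in the alphabet (wrapping around).
"walnuts" → "txikrqp".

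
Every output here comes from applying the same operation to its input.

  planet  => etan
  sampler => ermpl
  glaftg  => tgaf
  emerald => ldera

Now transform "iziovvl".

vliov

In each case the input is transformed by: delete the first 2 characters, then move the last 2 characters to the front (rotate right by 2).
Working it through for "iziovvl": intermediate "iovvl", final "vliov".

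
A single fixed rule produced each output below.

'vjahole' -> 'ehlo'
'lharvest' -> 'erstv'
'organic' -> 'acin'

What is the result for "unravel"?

The rule is to delete the first 3 characters, then sort the characters into alphabetical order.
"unravel" → "avel" → "aelv".

aelv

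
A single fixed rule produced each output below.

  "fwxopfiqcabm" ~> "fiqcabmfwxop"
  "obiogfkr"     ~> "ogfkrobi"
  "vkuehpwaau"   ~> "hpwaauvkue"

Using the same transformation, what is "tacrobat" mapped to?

What's happening: swap the front and back halves of the string, then move the last character to the front.
Working it through for "tacrobat": intermediate "obattacr", final "robattac".

robattac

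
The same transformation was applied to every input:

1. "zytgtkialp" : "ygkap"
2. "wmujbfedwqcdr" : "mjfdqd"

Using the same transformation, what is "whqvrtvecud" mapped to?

What's happening: keep every other character starting from the second (positions 2nd, 4th, 6th, ...).
On "whqvrtvecud" that produces "hvteu".

hvteu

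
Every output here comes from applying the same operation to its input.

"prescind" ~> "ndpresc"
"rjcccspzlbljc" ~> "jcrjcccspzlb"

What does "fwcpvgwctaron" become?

The transformation: move the last 3 characters to the front (rotate right by 3), then delete the first character.
Working it through for "fwcpvgwctaron": intermediate "ronfwcpvgwcta", final "onfwcpvgwcta".
(Check on "rjcccspzlbljc": → "ljcrjcccspzlb" → "jcrjcccspzlb" ✓)

onfwcpvgwcta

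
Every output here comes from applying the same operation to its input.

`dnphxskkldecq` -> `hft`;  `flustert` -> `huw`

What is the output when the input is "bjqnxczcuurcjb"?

The pattern: shift every letter 3 places forward in the alphabet (wrapping around), then keep only the last 3 characters.
"bjqnxczcuurcjb" → "emtqafcfxxufme" → "fme".
(Check on "flustert": → "ioxvwhuw" → "huw" ✓)

fme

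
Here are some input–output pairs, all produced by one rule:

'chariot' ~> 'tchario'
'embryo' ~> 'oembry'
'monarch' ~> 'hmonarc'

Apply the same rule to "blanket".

Looking at the pairs, the operation is to move the last character to the front.
On "blanket" that produces "tblanke".

tblanke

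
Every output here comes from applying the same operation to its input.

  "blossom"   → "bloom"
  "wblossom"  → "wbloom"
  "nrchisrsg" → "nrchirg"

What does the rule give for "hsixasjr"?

hixajr

The transformation: remove every "s".
Doing the same to "hsixasjr": "hixajr".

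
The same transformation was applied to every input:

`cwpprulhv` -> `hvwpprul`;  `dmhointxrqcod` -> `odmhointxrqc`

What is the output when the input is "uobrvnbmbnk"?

nkobrvnbmb

What's happening: delete the first character, then move the last 2 characters to the front (rotate right by 2).
For "uobrvnbmbnk", step one produces "obrvnbmbnk"; step two turns that into "nkobrvnbmb".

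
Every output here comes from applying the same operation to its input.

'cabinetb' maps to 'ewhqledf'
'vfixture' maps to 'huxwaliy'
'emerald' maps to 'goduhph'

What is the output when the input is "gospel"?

Rule — reverse the string, then shift every letter 3 places forward in the alphabet (wrapping around).
On "gospel": the first step gives "lepsog", and the second then gives "ohsvrj".

ohsvrj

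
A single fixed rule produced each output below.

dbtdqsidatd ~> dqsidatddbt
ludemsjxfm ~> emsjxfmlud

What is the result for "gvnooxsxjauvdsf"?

The rule is to move the first 3 characters to the end (rotate left by 3).
"gvnooxsxjauvdsf" → "ooxsxjauvdsfgvn".

ooxsxjauvdsfgvn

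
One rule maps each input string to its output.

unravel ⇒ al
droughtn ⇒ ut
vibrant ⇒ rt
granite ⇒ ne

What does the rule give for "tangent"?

gt

The pattern: move the first character to the end, then keep one character in every 3, starting at position 3 (positions 3rd, 6th, 9th, ...).
Starting from "tangent": after the first operation, "angentt"; after the second, "gt".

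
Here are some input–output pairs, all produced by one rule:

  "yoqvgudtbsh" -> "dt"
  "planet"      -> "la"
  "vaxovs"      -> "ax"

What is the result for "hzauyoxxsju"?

The transformation: move the last 3 characters to the front (rotate right by 3), then keep only the last 2 characters.
"hzauyoxxsju" → "sjuhzauyoxx" → "xx".
(Check on "vaxovs": → "ovsvax" → "ax" ✓)

xx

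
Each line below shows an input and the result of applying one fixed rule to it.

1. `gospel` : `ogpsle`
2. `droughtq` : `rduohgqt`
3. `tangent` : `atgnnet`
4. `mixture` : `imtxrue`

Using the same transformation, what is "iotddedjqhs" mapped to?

oidtedjdhqs

What's happening: swap each adjacent pair of characters (1↔2, 3↔4, ...).
For "iotddedjqhs" the result is "oidtedjdhqs".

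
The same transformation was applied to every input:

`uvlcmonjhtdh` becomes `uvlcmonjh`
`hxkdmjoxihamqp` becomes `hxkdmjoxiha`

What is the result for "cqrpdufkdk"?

The pattern: delete the last 3 characters.
So "cqrpdufkdk" becomes "cqrpduf".

cqrpduf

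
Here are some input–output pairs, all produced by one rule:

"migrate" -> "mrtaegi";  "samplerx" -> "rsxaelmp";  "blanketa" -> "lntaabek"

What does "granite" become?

nrtaegi

The transformation: sort the characters into alphabetical order, then move the last 3 characters to the front (rotate right by 3).
Starting from "granite": after the first operation, "aeginrt"; after the second, "nrtaegi".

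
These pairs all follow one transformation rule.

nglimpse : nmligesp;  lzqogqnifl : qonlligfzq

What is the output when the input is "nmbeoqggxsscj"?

sqonmjggecbxs

What's happening: sort the characters into reverse alphabetical order, then move the first 2 characters to the end (rotate left by 2).
"nmbeoqggxsscj" → "xssqonmjggecb" → "sqonmjggecbxs".
(Check on "nglimpse": → "spnmlige" → "nmligesp" ✓)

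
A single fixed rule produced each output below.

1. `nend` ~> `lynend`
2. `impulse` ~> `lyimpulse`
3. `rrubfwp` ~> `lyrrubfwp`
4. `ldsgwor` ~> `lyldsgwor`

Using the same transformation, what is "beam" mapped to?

The transformation: prepend "ly".
Doing the same to "beam": "lybeam".

lybeam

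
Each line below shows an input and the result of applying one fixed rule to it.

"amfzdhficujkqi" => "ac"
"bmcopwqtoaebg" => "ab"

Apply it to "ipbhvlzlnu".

bh

The pattern: sort the characters into alphabetical order, then keep only the first 2 characters.
Starting from "ipbhvlzlnu": after the first operation, "bhillnpuvz"; after the second, "bh".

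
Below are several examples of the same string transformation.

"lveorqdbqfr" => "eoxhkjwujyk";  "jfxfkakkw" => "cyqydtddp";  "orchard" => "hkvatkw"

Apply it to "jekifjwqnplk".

The transformation: shift every letter 7 places backward in the alphabet (wrapping around).
Doing the same to "jekifjwqnplk": "cxdbycpjgied".

cxdbycpjgied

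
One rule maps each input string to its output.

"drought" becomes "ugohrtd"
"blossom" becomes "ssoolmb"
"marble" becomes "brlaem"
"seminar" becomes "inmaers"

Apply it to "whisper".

The rule is to take characters alternately from the front and the back (1st, last, 2nd, 2nd-last, ...), then reverse the string.
"whisper" → "spiehrw".
(Check on "seminar": → "sreamni" → "inmaers" ✓)

spiehrw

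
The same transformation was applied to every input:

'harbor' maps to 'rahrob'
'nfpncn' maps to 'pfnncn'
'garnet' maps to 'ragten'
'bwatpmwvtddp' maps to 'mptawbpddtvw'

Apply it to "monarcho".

In each case the input is transformed by: reverse the string, then swap the front and back halves of the string.
On "monarcho": the first step gives "ohcranom", and the second then gives "anomohcr".

anomohcr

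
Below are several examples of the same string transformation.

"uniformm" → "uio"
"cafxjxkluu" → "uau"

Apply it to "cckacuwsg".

au

The pattern: move the last character to the front, then keep only the vowels.
Working it through for "cckacuwsg": intermediate "gcckacuws", final "au".
(Check on "cafxjxkluu": → "ucafxjxklu" → "uau" ✓)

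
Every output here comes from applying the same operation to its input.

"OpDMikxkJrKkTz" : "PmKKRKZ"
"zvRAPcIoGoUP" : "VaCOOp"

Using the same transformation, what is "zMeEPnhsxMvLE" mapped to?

meNSml

The pattern: keep every other character starting from the second (positions 2nd, 4th, 6th, ...), then flip the case of every letter.
So "zMeEPnhsxMvLE" becomes "meNSml".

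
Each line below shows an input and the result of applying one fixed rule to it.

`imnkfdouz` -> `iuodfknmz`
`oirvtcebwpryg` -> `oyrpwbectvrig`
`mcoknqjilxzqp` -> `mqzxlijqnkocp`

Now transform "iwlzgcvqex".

ieqvcgzlwx

The rule is to swap the first and last characters, then reverse the string.
Doing the same to "iwlzgcvqex": "ieqvcgzlwx".
(Check on "mcoknqjilxzqp": → "pcoknqjilxzqm" → "mqzxlijqnkocp" ✓)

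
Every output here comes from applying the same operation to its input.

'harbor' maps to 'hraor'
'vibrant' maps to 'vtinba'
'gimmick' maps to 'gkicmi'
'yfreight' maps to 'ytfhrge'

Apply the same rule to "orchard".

The transformation: take characters alternately from the front and the back (1st, last, 2nd, 2nd-last, ...), then delete the last character.
Applying that to "orchard" gives "odrrca".

odrrca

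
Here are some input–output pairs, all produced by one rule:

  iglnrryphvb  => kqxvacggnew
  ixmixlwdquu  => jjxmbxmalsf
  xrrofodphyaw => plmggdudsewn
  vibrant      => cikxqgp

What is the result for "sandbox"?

The pattern: shift every letter 11 places backward in the alphabet (wrapping around), then move the last 2 characters to the front (rotate right by 2).
On "sandbox": the first step gives "hpcsqdm", and the second then gives "dmhpcsq".

dmhpcsq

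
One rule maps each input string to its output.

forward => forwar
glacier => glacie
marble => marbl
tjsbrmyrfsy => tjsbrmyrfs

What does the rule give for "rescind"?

rescin

The rule is to delete the last character.
"rescind" → "rescin".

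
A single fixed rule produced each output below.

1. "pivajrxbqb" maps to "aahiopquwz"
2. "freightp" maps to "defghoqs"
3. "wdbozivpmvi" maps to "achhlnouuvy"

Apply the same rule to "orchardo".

bcgnnqqz

The rule is to shift every letter 1 place backward in the alphabet (wrapping around), then sort the characters into alphabetical order.
Starting from "orchardo": after the first operation, "nqbgzqcn"; after the second, "bcgnnqqz".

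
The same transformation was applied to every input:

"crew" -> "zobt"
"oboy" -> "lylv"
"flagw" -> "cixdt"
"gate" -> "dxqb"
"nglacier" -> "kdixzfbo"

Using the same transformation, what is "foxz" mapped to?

cluw

What's happening: shift every letter 3 places backward in the alphabet (wrapping around).
Doing the same to "foxz": "cluw".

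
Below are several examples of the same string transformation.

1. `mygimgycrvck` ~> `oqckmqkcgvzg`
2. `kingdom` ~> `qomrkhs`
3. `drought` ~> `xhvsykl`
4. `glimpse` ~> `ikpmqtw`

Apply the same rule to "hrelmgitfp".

The rule is to move the last character to the front, then shift every letter 4 places forward in the alphabet (wrapping around).
Starting from "hrelmgitfp": after the first operation, "phrelmgitf"; after the second, "tlvipqkmxj".

tlvipqkmxj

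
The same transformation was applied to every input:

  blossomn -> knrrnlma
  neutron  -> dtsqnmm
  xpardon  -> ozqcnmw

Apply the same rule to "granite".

The rule is to move the first character to the end, then shift every letter 1 place backward in the alphabet (wrapping around).
Applying both steps to "granite": "raniteg", then "qzmhsdf".

qzmhsdf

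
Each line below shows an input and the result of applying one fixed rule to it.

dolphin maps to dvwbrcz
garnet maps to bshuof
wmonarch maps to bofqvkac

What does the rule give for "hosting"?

hwbuvcg

What's happening: shift every letter 12 places backward in the alphabet (wrapping around), then move the first 3 characters to the end (rotate left by 3).
"hosting" → "vcghwbu" → "hwbuvcg".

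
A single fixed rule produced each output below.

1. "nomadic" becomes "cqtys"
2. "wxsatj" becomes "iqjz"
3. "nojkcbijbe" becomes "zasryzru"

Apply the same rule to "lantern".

Looking at the pairs, the operation is to shift every letter 10 places backward in the alphabet (wrapping around), then delete the first 2 characters.
"lantern" → "bqdjuhd" → "djuhd".
(Check on "wxsatj": → "mniqjz" → "iqjz" ✓)

djuhd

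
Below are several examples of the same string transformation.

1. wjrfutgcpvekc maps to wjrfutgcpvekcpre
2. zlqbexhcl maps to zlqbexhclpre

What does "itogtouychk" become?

The transformation: append "pre".
On "itogtouychk" that produces "itogtouychkpre".

itogtouychkpre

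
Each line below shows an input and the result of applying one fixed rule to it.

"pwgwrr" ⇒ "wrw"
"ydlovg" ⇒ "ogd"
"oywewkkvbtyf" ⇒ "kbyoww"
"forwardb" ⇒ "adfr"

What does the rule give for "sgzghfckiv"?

fkvgg

The rule is to swap the front and back halves of the string, then keep every other character starting from the first (positions 1st, 3rd, 5th, ...).
Applying both steps to "sgzghfckiv": "fckivsgzgh", then "fkvgg".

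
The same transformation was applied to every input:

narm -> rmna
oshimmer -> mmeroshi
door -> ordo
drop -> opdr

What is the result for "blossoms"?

Each output is the input with this applied: swap the front and back halves of the string.
Applying that to "blossoms" gives "somsblos".

somsblos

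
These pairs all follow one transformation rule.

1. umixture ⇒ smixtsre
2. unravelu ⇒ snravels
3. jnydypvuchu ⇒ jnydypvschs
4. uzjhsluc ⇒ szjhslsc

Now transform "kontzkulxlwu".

Rule — replace every "u" with "s".
For "kontzkulxlwu" the result is "kontzkslxlws".

kontzkslxlws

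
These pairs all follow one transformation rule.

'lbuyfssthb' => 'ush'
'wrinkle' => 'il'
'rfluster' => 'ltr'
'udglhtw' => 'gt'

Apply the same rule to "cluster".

ue

In each case the input is transformed by: move the first character to the end, then keep one character in every 3, starting at position 2 (positions 2nd, 5th, 8th, ...).
Applying both steps to "cluster": "lusterc", then "ue".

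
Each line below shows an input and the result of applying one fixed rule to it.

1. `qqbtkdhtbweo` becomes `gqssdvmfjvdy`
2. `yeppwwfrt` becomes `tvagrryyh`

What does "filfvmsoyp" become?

arhknhxouq

The rule is to move the last 2 characters to the front (rotate right by 2), then shift every letter 2 places forward in the alphabet (wrapping around).
Starting from "filfvmsoyp": after the first operation, "ypfilfvmso"; after the second, "arhknhxouq".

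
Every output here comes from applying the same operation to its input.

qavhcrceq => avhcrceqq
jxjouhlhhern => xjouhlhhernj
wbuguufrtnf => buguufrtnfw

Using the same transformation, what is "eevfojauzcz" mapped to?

What's happening: move the first character to the end.
On "eevfojauzcz" that produces "evfojauzcze".

evfojauzcze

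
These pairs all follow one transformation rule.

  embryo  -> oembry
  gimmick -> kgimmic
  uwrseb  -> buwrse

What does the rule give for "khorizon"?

nkhorizo

The rule is to move the last character to the front.
For "khorizon" the result is "nkhorizo".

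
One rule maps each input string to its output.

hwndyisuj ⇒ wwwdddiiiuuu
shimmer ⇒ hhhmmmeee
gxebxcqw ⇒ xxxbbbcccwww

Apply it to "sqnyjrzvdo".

qqqyyyrrrvvvooo

What's happening: keep every other character starting from the second (positions 2nd, 4th, 6th, ...), then repeat every character 3 times.
On "sqnyjrzvdo": the first step gives "qyrvo", and the second then gives "qqqyyyrrrvvvooo".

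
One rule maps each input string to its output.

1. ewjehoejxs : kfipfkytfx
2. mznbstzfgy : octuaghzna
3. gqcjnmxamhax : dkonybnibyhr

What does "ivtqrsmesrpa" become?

The pattern: shift every letter 1 place forward in the alphabet (wrapping around), then move the first 2 characters to the end (rotate left by 2).
For "ivtqrsmesrpa", step one produces "jwurstnftsqb"; step two turns that into "urstnftsqbjw".

urstnftsqbjw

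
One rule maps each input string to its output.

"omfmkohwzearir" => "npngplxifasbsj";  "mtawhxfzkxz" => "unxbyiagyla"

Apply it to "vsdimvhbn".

The rule is to swap each adjacent pair of characters (1↔2, 3↔4, ...), then shift every letter 1 place forward in the alphabet (wrapping around).
"vsdimvhbn" → "svidvmbhn" → "twjewncio".

twjewncio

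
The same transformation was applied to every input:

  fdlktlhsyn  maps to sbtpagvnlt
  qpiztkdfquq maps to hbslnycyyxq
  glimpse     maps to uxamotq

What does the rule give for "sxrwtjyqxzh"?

Rule — shift every letter 8 places forward in the alphabet (wrapping around), then move the first 3 characters to the end (rotate left by 3).
Starting from "sxrwtjyqxzh": after the first operation, "afzebrgyfhp"; after the second, "ebrgyfhpafz".

ebrgyfhpafz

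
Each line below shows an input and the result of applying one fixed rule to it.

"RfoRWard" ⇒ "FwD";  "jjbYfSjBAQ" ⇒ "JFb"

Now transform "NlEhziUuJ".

The pattern: flip the case of every letter, then keep one character in every 3, starting at position 2 (positions 2nd, 5th, 8th, ...).
On "NlEhziUuJ": the first step gives "nLeHZIuUj", and the second then gives "LZU".

LZU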